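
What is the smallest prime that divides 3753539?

3753539 is odd.
Digit sum 35, not divisible by 3.
Ends in 9: not divisible by 5.
7: 3753539 = 7·536219 + 6
11: 3753539 = 11·341230 + 9
13: 3753539 = 13·288733 + 10
17: 3753539 = 17·220796 + 7
19: 3753539 = 19·197554 + 13
23: 3753539 = 23·163197 + 8
29: 3753539 = 29·129432 + 11
31: 3753539 = 31·121081 + 28
37: 3753539 = 37·101447

37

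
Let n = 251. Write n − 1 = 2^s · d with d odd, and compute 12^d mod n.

1

251 − 1 = 250 = 2^1 · 125, so d = 125.
12^1 ≡ 12 (mod 251)
12^2 ≡ 12^2 = 144 ≡ 144 (mod 251)
12^4 ≡ 144^2 = 20736 ≡ 154 (mod 251)
12^8 ≡ 154^2 = 23716 ≡ 122 (mod 251)
12^16 ≡ 122^2 = 14884 ≡ 75 (mod 251)
12^32 ≡ 75^2 = 5625 ≡ 103 (mod 251)
12^64 ≡ 103^2 = 10609 ≡ 67 (mod 251)
125 = 64 + 32 + 16 + 8 + 4 + 1 in binary powers of 2.
So 12^125 ≡ 67 · 103 · 75 · 122 · 154 · 12 ≡ 1 (mod 251).
Since 12^d ≡ 1 (mod 251), base 12 does not prove 251 composite.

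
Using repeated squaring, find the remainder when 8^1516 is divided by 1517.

8^1 ≡ 8 (mod 1517)
8^2 ≡ 8^2 = 64 ≡ 64 (mod 1517)
8^4 ≡ 64^2 = 4096 ≡ 1062 (mod 1517)
8^8 ≡ 1062^2 = 1127844 ≡ 713 (mod 1517)
8^16 ≡ 713^2 = 508369 ≡ 174 (mod 1517)
8^32 ≡ 174^2 = 30276 ≡ 1453 (mod 1517)
8^64 ≡ 1453^2 = 2111209 ≡ 1062 (mod 1517)
8^128 ≡ 1062^2 = 1127844 ≡ 713 (mod 1517)
8^256 ≡ 713^2 = 508369 ≡ 174 (mod 1517)
8^512 ≡ 174^2 = 30276 ≡ 1453 (mod 1517)
8^1024 ≡ 1453^2 = 2111209 ≡ 1062 (mod 1517)
1516 = 1024 + 256 + 128 + 64 + 32 + 8 + 4 in binary powers of 2.
So 8^1516 ≡ 1062 · 174 · 713 · 1062 · 1453 · 713 · 1062 ≡ 174 (mod 1517).
Since 174 ≠ 1, base 8 is a Fermat witness: 1517 is composite.

174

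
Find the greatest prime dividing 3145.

37

3145 = 5 · 629
629 = 17 · 37
37 is prime.
So 3145 = 5 · 17 · 37; the largest prime factor is 37.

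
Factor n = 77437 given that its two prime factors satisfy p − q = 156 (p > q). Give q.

Since p = q + 156, we have 77437 = q(q + 156), so q² + 156q − 77437 = 0.
Discriminant: 156² + 4·77437 = 24336 + 309748 = 334084; √334084 = 578.
q = (−156 + 578)/2 = 211, and p = q + 156 = 367.
Check: 211 · 367 = 77437.

211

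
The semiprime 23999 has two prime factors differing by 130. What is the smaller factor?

103

Since p = q + 130, we have 23999 = q(q + 130), so q² + 130q − 23999 = 0.
Discriminant: 130² + 4·23999 = 16900 + 95996 = 112896; √112896 = 336.
q = (−130 + 336)/2 = 103, and p = q + 130 = 233.
Check: 103 · 233 = 23999.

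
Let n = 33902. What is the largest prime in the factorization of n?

33902 = 2 · 16951
16951 = 11 · 1541
1541 = 23 · 67
67 is prime.
So 33902 = 2 · 11 · 23 · 67; the largest prime factor is 67.

67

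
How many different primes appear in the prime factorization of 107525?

4

107525 = 5^2 · 4301
4301 = 11 · 391
391 = 17 · 23
107525 = 5^2 · 11 · 17 · 23, which has 4 distinct prime factors.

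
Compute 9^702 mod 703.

9^1 ≡ 9 (mod 703)
9^2 ≡ 9^2 = 81 ≡ 81 (mod 703)
9^4 ≡ 81^2 = 6561 ≡ 234 (mod 703)
9^8 ≡ 234^2 = 54756 ≡ 625 (mod 703)
9^16 ≡ 625^2 = 390625 ≡ 460 (mod 703)
9^32 ≡ 460^2 = 211600 ≡ 700 (mod 703)
9^64 ≡ 700^2 = 490000 ≡ 9 (mod 703)
9^128 ≡ 9^2 = 81 ≡ 81 (mod 703)
9^256 ≡ 81^2 = 6561 ≡ 234 (mod 703)
9^512 ≡ 234^2 = 54756 ≡ 625 (mod 703)
702 = 512 + 128 + 32 + 16 + 8 + 4 + 2 in binary powers of 2.
So 9^702 ≡ 625 · 81 · 700 · 460 · 625 · 234 · 81 ≡ 1 (mod 703).
Since the result is 1, base 9 gives no evidence that 703 is composite.

1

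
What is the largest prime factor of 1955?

23

1955 = 5 · 391
391 = 17 · 23
23 is prime.
So 1955 = 5 · 17 · 23; the largest prime factor is 23.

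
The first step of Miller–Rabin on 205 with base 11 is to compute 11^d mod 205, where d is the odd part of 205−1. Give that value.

181

205 − 1 = 204 = 2^2 · 51, so d = 51.
11^1 ≡ 11 (mod 205)
11^2 ≡ 11^2 = 121 ≡ 121 (mod 205)
11^4 ≡ 121^2 = 14641 ≡ 86 (mod 205)
11^8 ≡ 86^2 = 7396 ≡ 16 (mod 205)
11^16 ≡ 16^2 = 256 ≡ 51 (mod 205)
11^32 ≡ 51^2 = 2601 ≡ 141 (mod 205)
51 = 32 + 16 + 2 + 1 in binary powers of 2.
So 11^51 ≡ 141 · 51 · 121 · 11 ≡ 181 (mod 205).
Squaring chain: 181 → 166; never reaches −1, so base 11 is a Miller–Rabin witness that 205 is composite.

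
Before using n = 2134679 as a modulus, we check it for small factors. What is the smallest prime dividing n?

59

2134679 is odd.
Digit sum 32, not divisible by 3.
Ends in 9: not divisible by 5.
7: 2134679 = 7·304954 + 1
11: 2134679 = 11·194061 + 8
13: 2134679 = 13·164206 + 1
17: 2134679 = 17·125569 + 6
19: 2134679 = 19·112351 + 10
23: 2134679 = 23·92812 + 3
29: 2134679 = 29·73609 + 18
31: 2134679 = 31·68860 + 19
37: 2134679 = 37·57694 + 1
41: 2134679 = 41·52065 + 14
43: 2134679 = 43·49643 + 30
47: 2134679 = 47·45418 + 33
53: 2134679 = 53·40276 + 51
59: 2134679 = 59·36181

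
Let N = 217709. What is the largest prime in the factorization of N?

83

217709 = 43 · 5063
5063 = 61 · 83
83 is prime.
So 217709 = 43 · 61 · 83; the largest prime factor is 83.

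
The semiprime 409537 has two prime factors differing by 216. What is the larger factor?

757

Since p = q + 216, we have 409537 = q(q + 216), so q² + 216q − 409537 = 0.
Discriminant: 216² + 4·409537 = 46656 + 1638148 = 1684804; √1684804 = 1298.
q = (−216 + 1298)/2 = 541, and p = q + 216 = 757.
Check: 541 · 757 = 409537.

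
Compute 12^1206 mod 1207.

12^1 ≡ 12 (mod 1207)
12^2 ≡ 12^2 = 144 ≡ 144 (mod 1207)
12^4 ≡ 144^2 = 20736 ≡ 217 (mod 1207)
12^8 ≡ 217^2 = 47089 ≡ 16 (mod 1207)
12^16 ≡ 16^2 = 256 ≡ 256 (mod 1207)
12^32 ≡ 256^2 = 65536 ≡ 358 (mod 1207)
12^64 ≡ 358^2 = 128164 ≡ 222 (mod 1207)
12^128 ≡ 222^2 = 49284 ≡ 1004 (mod 1207)
12^256 ≡ 1004^2 = 1008016 ≡ 171 (mod 1207)
12^512 ≡ 171^2 = 29241 ≡ 273 (mod 1207)
12^1024 ≡ 273^2 = 74529 ≡ 902 (mod 1207)
1206 = 1024 + 128 + 32 + 16 + 4 + 2 in binary powers of 2.
So 12^1206 ≡ 902 · 1004 · 358 · 256 · 217 · 144 ≡ 682 (mod 1207).
Since 682 ≠ 1, base 12 is a Fermat witness: 1207 is composite.

682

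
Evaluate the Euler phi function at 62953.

Factor: 62953 = 11 · 59 · 97.
φ(62953) = (11−1) · (59−1) · (97−1) = 10 · 58 · 96 = 55680.

55680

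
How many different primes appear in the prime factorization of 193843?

193843 = 13^2 · 1147
1147 = 31 · 37
193843 = 13^2 · 31 · 37, which has 3 distinct prime factors.

3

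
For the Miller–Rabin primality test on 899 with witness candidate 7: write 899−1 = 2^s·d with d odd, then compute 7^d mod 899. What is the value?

899 − 1 = 898 = 2^1 · 449, so d = 449.
7^1 ≡ 7 (mod 899)
7^2 ≡ 7^2 = 49 ≡ 49 (mod 899)
7^4 ≡ 49^2 = 2401 ≡ 603 (mod 899)
7^8 ≡ 603^2 = 363609 ≡ 413 (mod 899)
7^16 ≡ 413^2 = 170569 ≡ 658 (mod 899)
7^32 ≡ 658^2 = 432964 ≡ 545 (mod 899)
7^64 ≡ 545^2 = 297025 ≡ 355 (mod 899)
7^128 ≡ 355^2 = 126025 ≡ 165 (mod 899)
7^256 ≡ 165^2 = 27225 ≡ 255 (mod 899)
449 = 256 + 128 + 64 + 1 in binary powers of 2.
So 7^449 ≡ 255 · 165 · 355 · 7 ≡ 877 (mod 899).
Squaring chain: 877; never reaches −1, so base 7 is a Miller–Rabin witness that 899 is composite.

877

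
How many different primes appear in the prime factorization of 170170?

6

170170 = 2 · 85085
85085 = 5 · 17017
17017 = 7 · 2431
2431 = 11 · 221
221 = 13 · 17
170170 = 2 · 5 · 7 · 11 · 13 · 17, which has 6 distinct prime factors.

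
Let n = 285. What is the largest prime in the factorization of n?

285 = 3 · 95
95 = 5 · 19
19 is prime.
So 285 = 3 · 5 · 19; the largest prime factor is 19.

19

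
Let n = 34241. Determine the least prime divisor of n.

97

34241 is odd.
Digit sum 14, not divisible by 3.
Ends in 1: not divisible by 5.
7: 34241 = 7·4891 + 4
11: 34241 = 11·3112 + 9
13: 34241 = 13·2633 + 12
17: 34241 = 17·2014 + 3
19: 34241 = 19·1802 + 3
23: 34241 = 23·1488 + 17
29: 34241 = 29·1180 + 21
31: 34241 = 31·1104 + 17
37: 34241 = 37·925 + 16
41: 34241 = 41·835 + 6
43: 34241 = 43·796 + 13
47: 34241 = 47·728 + 25
53: 34241 = 53·646 + 3
59: 34241 = 59·580 + 21
61: 34241 = 61·561 + 20
67: 34241 = 67·511 + 4
71: 34241 = 71·482 + 19
73: 34241 = 73·469 + 4
79: 34241 = 79·433 + 34
83: 34241 = 83·412 + 45
89: 34241 = 89·384 + 65
97: 34241 = 97·353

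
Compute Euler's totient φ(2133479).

2079000

Factor: 2133479 = 71 · 151 · 199.
φ(2133479) = (71−1) · (151−1) · (199−1) = 70 · 150 · 198 = 2079000.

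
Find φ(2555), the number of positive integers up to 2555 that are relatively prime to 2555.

Factor: 2555 = 5 · 7 · 73.
φ(2555) = (5−1) · (7−1) · (73−1) = 4 · 6 · 72 = 1728.

1728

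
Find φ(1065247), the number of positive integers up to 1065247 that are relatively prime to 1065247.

1029600

Factor: 1065247 = 53 · 101 · 199.
φ(1065247) = (53−1) · (101−1) · (199−1) = 52 · 100 · 198 = 1029600.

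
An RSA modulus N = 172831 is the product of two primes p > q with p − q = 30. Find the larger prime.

431

Since p = q + 30, we have 172831 = q(q + 30), so q² + 30q − 172831 = 0.
Discriminant: 30² + 4·172831 = 900 + 691324 = 692224; √692224 = 832.
q = (−30 + 832)/2 = 401, and p = q + 30 = 431.
Check: 401 · 431 = 172831.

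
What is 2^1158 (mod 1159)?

881

2^1 ≡ 2 (mod 1159)
2^2 ≡ 2^2 = 4 ≡ 4 (mod 1159)
2^4 ≡ 4^2 = 16 ≡ 16 (mod 1159)
2^8 ≡ 16^2 = 256 ≡ 256 (mod 1159)
2^16 ≡ 256^2 = 65536 ≡ 632 (mod 1159)
2^32 ≡ 632^2 = 399424 ≡ 728 (mod 1159)
2^64 ≡ 728^2 = 529984 ≡ 321 (mod 1159)
2^128 ≡ 321^2 = 103041 ≡ 1049 (mod 1159)
2^256 ≡ 1049^2 = 1100401 ≡ 510 (mod 1159)
2^512 ≡ 510^2 = 260100 ≡ 484 (mod 1159)
2^1024 ≡ 484^2 = 234256 ≡ 138 (mod 1159)
1158 = 1024 + 128 + 4 + 2 in binary powers of 2.
So 2^1158 ≡ 138 · 1049 · 16 · 4 ≡ 881 (mod 1159).
Since 881 ≠ 1, base 2 is a Fermat witness: 1159 is composite.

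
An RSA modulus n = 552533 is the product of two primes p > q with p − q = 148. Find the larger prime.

Since p = q + 148, we have 552533 = q(q + 148), so q² + 148q − 552533 = 0.
Discriminant: 148² + 4·552533 = 21904 + 2210132 = 2232036; √2232036 = 1494.
q = (−148 + 1494)/2 = 673, and p = q + 148 = 821.
Check: 673 · 821 = 552533.

821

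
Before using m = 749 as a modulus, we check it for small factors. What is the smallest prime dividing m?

7

749 is odd.
Digit sum 20, not divisible by 3.
Ends in 9: not divisible by 5.
7: 749 = 7·107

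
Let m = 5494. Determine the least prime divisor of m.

5494 is even: 2 divides it.

2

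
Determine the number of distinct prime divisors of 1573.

2

1573 = 11^2 · 13
1573 = 11^2 · 13, which has 2 distinct prime factors.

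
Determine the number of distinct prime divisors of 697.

697 = 17 · 41
697 = 17 · 41, which has 2 distinct prime factors.

2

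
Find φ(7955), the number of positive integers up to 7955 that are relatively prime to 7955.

Factor: 7955 = 5 · 37 · 43.
φ(7955) = (5−1) · (37−1) · (43−1) = 4 · 36 · 42 = 6048.

6048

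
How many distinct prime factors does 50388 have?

5

50388 = 2^2 · 12597
12597 = 3 · 4199
4199 = 13 · 323
323 = 17 · 19
50388 = 2^2 · 3 · 13 · 17 · 19, which has 5 distinct prime factors.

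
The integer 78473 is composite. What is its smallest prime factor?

97

78473 is odd.
Digit sum 29, not divisible by 3.
Ends in 3: not divisible by 5.
7: 78473 = 7·11210 + 3
11: 78473 = 11·7133 + 10
13: 78473 = 13·6036 + 5
17: 78473 = 17·4616 + 1
19: 78473 = 19·4130 + 3
23: 78473 = 23·3411 + 20
29: 78473 = 29·2705 + 28
31: 78473 = 31·2531 + 12
37: 78473 = 37·2120 + 33
41: 78473 = 41·1913 + 40
43: 78473 = 43·1824 + 41
47: 78473 = 47·1669 + 30
53: 78473 = 53·1480 + 33
59: 78473 = 59·1330 + 3
61: 78473 = 61·1286 + 27
67: 78473 = 67·1171 + 16
71: 78473 = 71·1105 + 18
73: 78473 = 73·1074 + 71
79: 78473 = 79·993 + 26
83: 78473 = 83·945 + 38
89: 78473 = 89·881 + 64
97: 78473 = 97·809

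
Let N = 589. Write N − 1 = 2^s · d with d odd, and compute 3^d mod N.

426

589 − 1 = 588 = 2^2 · 147, so d = 147.
3^1 ≡ 3 (mod 589)
3^2 ≡ 3^2 = 9 ≡ 9 (mod 589)
3^4 ≡ 9^2 = 81 ≡ 81 (mod 589)
3^8 ≡ 81^2 = 6561 ≡ 82 (mod 589)
3^16 ≡ 82^2 = 6724 ≡ 245 (mod 589)
3^32 ≡ 245^2 = 60025 ≡ 536 (mod 589)
3^64 ≡ 536^2 = 287296 ≡ 453 (mod 589)
3^128 ≡ 453^2 = 205209 ≡ 237 (mod 589)
147 = 128 + 16 + 2 + 1 in binary powers of 2.
So 3^147 ≡ 237 · 245 · 9 · 3 ≡ 426 (mod 589).
Squaring chain: 426 → 64; never reaches −1, so base 3 is a Miller–Rabin witness that 589 is composite.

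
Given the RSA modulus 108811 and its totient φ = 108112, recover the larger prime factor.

467

φ(n) = (p−1)(q−1) = n − (p+q) + 1, so p + q = 108811 − 108112 + 1 = 700.
p and q are the roots of t² − 700t + 108811 = 0.
Discriminant: 700² − 4·108811 = 490000 − 435244 = 54756; √54756 = 234.
q = (700 − 234)/2 = 233, p = (700 + 234)/2 = 467.
Check: 233 · 467 = 108811.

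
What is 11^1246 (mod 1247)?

11^1 ≡ 11 (mod 1247)
11^2 ≡ 11^2 = 121 ≡ 121 (mod 1247)
11^4 ≡ 121^2 = 14641 ≡ 924 (mod 1247)
11^8 ≡ 924^2 = 853776 ≡ 828 (mod 1247)
11^16 ≡ 828^2 = 685584 ≡ 981 (mod 1247)
11^32 ≡ 981^2 = 962361 ≡ 924 (mod 1247)
11^64 ≡ 924^2 = 853776 ≡ 828 (mod 1247)
11^128 ≡ 828^2 = 685584 ≡ 981 (mod 1247)
11^256 ≡ 981^2 = 962361 ≡ 924 (mod 1247)
11^512 ≡ 924^2 = 853776 ≡ 828 (mod 1247)
11^1024 ≡ 828^2 = 685584 ≡ 981 (mod 1247)
1246 = 1024 + 128 + 64 + 16 + 8 + 4 + 2 in binary powers of 2.
So 11^1246 ≡ 981 · 981 · 828 · 981 · 828 · 924 · 121 ≡ 173 (mod 1247).
Since 173 ≠ 1, base 11 is a Fermat witness: 1247 is composite.

173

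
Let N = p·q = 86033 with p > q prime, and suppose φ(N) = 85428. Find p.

379

φ(n) = (p−1)(q−1) = n − (p+q) + 1, so p + q = 86033 − 85428 + 1 = 606.
p and q are the roots of t² − 606t + 86033 = 0.
Discriminant: 606² − 4·86033 = 367236 − 344132 = 23104; √23104 = 152.
q = (606 − 152)/2 = 227, p = (606 + 152)/2 = 379.
Check: 227 · 379 = 86033.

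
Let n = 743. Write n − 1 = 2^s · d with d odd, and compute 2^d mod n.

1

743 − 1 = 742 = 2^1 · 371, so d = 371.
2^1 ≡ 2 (mod 743)
2^2 ≡ 2^2 = 4 ≡ 4 (mod 743)
2^4 ≡ 4^2 = 16 ≡ 16 (mod 743)
2^8 ≡ 16^2 = 256 ≡ 256 (mod 743)
2^16 ≡ 256^2 = 65536 ≡ 152 (mod 743)
2^32 ≡ 152^2 = 23104 ≡ 71 (mod 743)
2^64 ≡ 71^2 = 5041 ≡ 583 (mod 743)
2^128 ≡ 583^2 = 339889 ≡ 338 (mod 743)
2^256 ≡ 338^2 = 114244 ≡ 565 (mod 743)
371 = 256 + 64 + 32 + 16 + 2 + 1 in binary powers of 2.
So 2^371 ≡ 565 · 583 · 71 · 152 · 4 · 2 ≡ 1 (mod 743).
Since 2^d ≡ 1 (mod 743), base 2 does not prove 743 composite.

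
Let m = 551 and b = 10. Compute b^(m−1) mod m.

10^1 ≡ 10 (mod 551)
10^2 ≡ 10^2 = 100 ≡ 100 (mod 551)
10^4 ≡ 100^2 = 10000 ≡ 82 (mod 551)
10^8 ≡ 82^2 = 6724 ≡ 112 (mod 551)
10^16 ≡ 112^2 = 12544 ≡ 422 (mod 551)
10^32 ≡ 422^2 = 178084 ≡ 111 (mod 551)
10^64 ≡ 111^2 = 12321 ≡ 199 (mod 551)
10^128 ≡ 199^2 = 39601 ≡ 480 (mod 551)
10^256 ≡ 480^2 = 230400 ≡ 82 (mod 551)
10^512 ≡ 82^2 = 6724 ≡ 112 (mod 551)
550 = 512 + 32 + 4 + 2 in binary powers of 2.
So 10^550 ≡ 112 · 111 · 82 · 100 ≡ 237 (mod 551).
Since 237 ≠ 1, base 10 is a Fermat witness: 551 is composite.

237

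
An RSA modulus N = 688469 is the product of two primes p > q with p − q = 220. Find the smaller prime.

727

Since p = q + 220, we have 688469 = q(q + 220), so q² + 220q − 688469 = 0.
Discriminant: 220² + 4·688469 = 48400 + 2753876 = 2802276; √2802276 = 1674.
q = (−220 + 1674)/2 = 727, and p = q + 220 = 947.
Check: 727 · 947 = 688469.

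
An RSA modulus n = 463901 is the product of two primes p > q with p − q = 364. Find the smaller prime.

Since p = q + 364, we have 463901 = q(q + 364), so q² + 364q − 463901 = 0.
Discriminant: 364² + 4·463901 = 132496 + 1855604 = 1988100; √1988100 = 1410.
q = (−364 + 1410)/2 = 523, and p = q + 364 = 887.
Check: 523 · 887 = 463901.

523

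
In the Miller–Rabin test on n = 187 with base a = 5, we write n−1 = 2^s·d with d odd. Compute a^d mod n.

37

187 − 1 = 186 = 2^1 · 93, so d = 93.
5^1 ≡ 5 (mod 187)
5^2 ≡ 5^2 = 25 ≡ 25 (mod 187)
5^4 ≡ 25^2 = 625 ≡ 64 (mod 187)
5^8 ≡ 64^2 = 4096 ≡ 169 (mod 187)
5^16 ≡ 169^2 = 28561 ≡ 137 (mod 187)
5^32 ≡ 137^2 = 18769 ≡ 69 (mod 187)
5^64 ≡ 69^2 = 4761 ≡ 86 (mod 187)
93 = 64 + 16 + 8 + 4 + 1 in binary powers of 2.
So 5^93 ≡ 86 · 137 · 169 · 64 · 5 ≡ 37 (mod 187).
Squaring chain: 37; never reaches −1, so base 5 is a Miller–Rabin witness that 187 is composite.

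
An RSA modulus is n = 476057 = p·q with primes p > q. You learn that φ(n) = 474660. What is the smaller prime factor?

587

φ(n) = (p−1)(q−1) = n − (p+q) + 1, so p + q = 476057 − 474660 + 1 = 1398.
p and q are the roots of t² − 1398t + 476057 = 0.
Discriminant: 1398² − 4·476057 = 1954404 − 1904228 = 50176; √50176 = 224.
q = (1398 − 224)/2 = 587, p = (1398 + 224)/2 = 811.
Check: 587 · 811 = 476057.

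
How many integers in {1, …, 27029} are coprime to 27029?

26700

Factor: 27029 = 151 · 179.
φ(27029) = (151−1) · (179−1) = 150 · 178 = 26700.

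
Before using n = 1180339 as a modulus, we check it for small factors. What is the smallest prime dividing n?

67

1180339 is odd.
Digit sum 25, not divisible by 3.
Ends in 9: not divisible by 5.
7: 1180339 = 7·168619 + 6
11: 1180339 = 11·107303 + 6
13: 1180339 = 13·90795 + 4
17: 1180339 = 17·69431 + 12
19: 1180339 = 19·62123 + 2
23: 1180339 = 23·51319 + 2
29: 1180339 = 29·40701 + 10
31: 1180339 = 31·38075 + 14
37: 1180339 = 37·31901 + 2
41: 1180339 = 41·28788 + 31
43: 1180339 = 43·27449 + 32
47: 1180339 = 47·25113 + 28
53: 1180339 = 53·22270 + 29
59: 1180339 = 59·20005 + 44
61: 1180339 = 61·19349 + 50
67: 1180339 = 67·17617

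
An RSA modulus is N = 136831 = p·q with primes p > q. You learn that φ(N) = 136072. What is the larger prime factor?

467

φ(n) = (p−1)(q−1) = n − (p+q) + 1, so p + q = 136831 − 136072 + 1 = 760.
p and q are the roots of t² − 760t + 136831 = 0.
Discriminant: 760² − 4·136831 = 577600 − 547324 = 30276; √30276 = 174.
q = (760 − 174)/2 = 293, p = (760 + 174)/2 = 467.
Check: 293 · 467 = 136831.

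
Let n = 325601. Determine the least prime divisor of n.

325601 is odd.
Digit sum 17, not divisible by 3.
Ends in 1: not divisible by 5.
7: 325601 = 7·46514 + 3
11: 325601 = 11·29600 + 1
13: 325601 = 13·25046 + 3
17: 325601 = 17·19153

17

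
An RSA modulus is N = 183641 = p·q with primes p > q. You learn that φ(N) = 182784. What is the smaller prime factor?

409

φ(n) = (p−1)(q−1) = n − (p+q) + 1, so p + q = 183641 − 182784 + 1 = 858.
p and q are the roots of t² − 858t + 183641 = 0.
Discriminant: 858² − 4·183641 = 736164 − 734564 = 1600; √1600 = 40.
q = (858 − 40)/2 = 409, p = (858 + 40)/2 = 449.
Check: 409 · 449 = 183641.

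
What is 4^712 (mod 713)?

4^1 ≡ 4 (mod 713)
4^2 ≡ 4^2 = 16 ≡ 16 (mod 713)
4^4 ≡ 16^2 = 256 ≡ 256 (mod 713)
4^8 ≡ 256^2 = 65536 ≡ 653 (mod 713)
4^16 ≡ 653^2 = 426409 ≡ 35 (mod 713)
4^32 ≡ 35^2 = 1225 ≡ 512 (mod 713)
4^64 ≡ 512^2 = 262144 ≡ 473 (mod 713)
4^128 ≡ 473^2 = 223729 ≡ 560 (mod 713)
4^256 ≡ 560^2 = 313600 ≡ 593 (mod 713)
4^512 ≡ 593^2 = 351649 ≡ 140 (mod 713)
712 = 512 + 128 + 64 + 8 in binary powers of 2.
So 4^712 ≡ 140 · 560 · 473 · 653 ≡ 78 (mod 713).
Since 78 ≠ 1, base 4 is a Fermat witness: 713 is composite.

78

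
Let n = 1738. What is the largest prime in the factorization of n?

1738 = 2 · 869
869 = 11 · 79
79 is prime.
So 1738 = 2 · 11 · 79; the largest prime factor is 79.

79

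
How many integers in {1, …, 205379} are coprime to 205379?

201898

Factor: 205379 = 59^3.
φ(205379) = 59^2·(59−1) = 201898.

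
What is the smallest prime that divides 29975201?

29975201 is odd.
Digit sum 35, not divisible by 3.
Ends in 1: not divisible by 5.
7: 29975201 = 7·4282171 + 4
11: 29975201 = 11·2725018 + 3
13: 29975201 = 13·2305784 + 9
17: 29975201 = 17·1763247 + 2
19: 29975201 = 19·1577642 + 3
23: 29975201 = 23·1303269 + 14
29: 29975201 = 29·1033627 + 18
31: 29975201 = 31·966941 + 30
37: 29975201 = 37·810140 + 21
41: 29975201 = 41·731102 + 19
43: 29975201 = 43·697097 + 30
47: 29975201 = 47·637770 + 11
53: 29975201 = 53·565569 + 44
59: 29975201 = 59·508054 + 15
61: 29975201 = 61·491396 + 45
67: 29975201 = 67·447391 + 4
71: 29975201 = 71·422185 + 66
73: 29975201 = 73·410619 + 14
79: 29975201 = 79·379432 + 73
83: 29975201 = 83·361147

83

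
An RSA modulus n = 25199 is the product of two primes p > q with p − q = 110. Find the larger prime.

Since p = q + 110, we have 25199 = q(q + 110), so q² + 110q − 25199 = 0.
Discriminant: 110² + 4·25199 = 12100 + 100796 = 112896; √112896 = 336.
q = (−110 + 336)/2 = 113, and p = q + 110 = 223.
Check: 113 · 223 = 25199.

223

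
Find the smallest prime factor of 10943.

10943 is odd.
Digit sum 17, not divisible by 3.
Ends in 3: not divisible by 5.
7: 10943 = 7·1563 + 2
11: 10943 = 11·994 + 9
13: 10943 = 13·841 + 10
17: 10943 = 17·643 + 12
19: 10943 = 19·575 + 18
23: 10943 = 23·475 + 18
29: 10943 = 29·377 + 10
31: 10943 = 31·353

31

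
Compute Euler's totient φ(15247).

Factor: 15247 = 79 · 193.
φ(15247) = (79−1) · (193−1) = 78 · 192 = 14976.

14976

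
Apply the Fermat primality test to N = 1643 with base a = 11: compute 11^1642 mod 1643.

11^1 ≡ 11 (mod 1643)
11^2 ≡ 11^2 = 121 ≡ 121 (mod 1643)
11^4 ≡ 121^2 = 14641 ≡ 1497 (mod 1643)
11^8 ≡ 1497^2 = 2241009 ≡ 1600 (mod 1643)
11^16 ≡ 1600^2 = 2560000 ≡ 206 (mod 1643)
11^32 ≡ 206^2 = 42436 ≡ 1361 (mod 1643)
11^64 ≡ 1361^2 = 1852321 ≡ 660 (mod 1643)
11^128 ≡ 660^2 = 435600 ≡ 205 (mod 1643)
11^256 ≡ 205^2 = 42025 ≡ 950 (mod 1643)
11^512 ≡ 950^2 = 902500 ≡ 493 (mod 1643)
11^1024 ≡ 493^2 = 243049 ≡ 1528 (mod 1643)
1642 = 1024 + 512 + 64 + 32 + 8 + 2 in binary powers of 2.
So 11^1642 ≡ 1528 · 493 · 660 · 1361 · 1600 · 121 ≡ 1444 (mod 1643).
Since 1444 ≠ 1, base 11 is a Fermat witness: 1643 is composite.

1444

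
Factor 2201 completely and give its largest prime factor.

2201 = 31 · 71
71 is prime.
So 2201 = 31 · 71; the largest prime factor is 71.

71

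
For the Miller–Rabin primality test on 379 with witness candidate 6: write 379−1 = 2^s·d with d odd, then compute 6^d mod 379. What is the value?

1

379 − 1 = 378 = 2^1 · 189, so d = 189.
6^1 ≡ 6 (mod 379)
6^2 ≡ 6^2 = 36 ≡ 36 (mod 379)
6^4 ≡ 36^2 = 1296 ≡ 159 (mod 379)
6^8 ≡ 159^2 = 25281 ≡ 267 (mod 379)
6^16 ≡ 267^2 = 71289 ≡ 37 (mod 379)
6^32 ≡ 37^2 = 1369 ≡ 232 (mod 379)
6^64 ≡ 232^2 = 53824 ≡ 6 (mod 379)
6^128 ≡ 6^2 = 36 ≡ 36 (mod 379)
189 = 128 + 32 + 16 + 8 + 4 + 1 in binary powers of 2.
So 6^189 ≡ 36 · 232 · 37 · 267 · 159 · 6 ≡ 1 (mod 379).
Since 6^d ≡ 1 (mod 379), base 6 does not prove 379 composite.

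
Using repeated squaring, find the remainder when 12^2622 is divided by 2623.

790

12^1 ≡ 12 (mod 2623)
12^2 ≡ 12^2 = 144 ≡ 144 (mod 2623)
12^4 ≡ 144^2 = 20736 ≡ 2375 (mod 2623)
12^8 ≡ 2375^2 = 5640625 ≡ 1175 (mod 2623)
12^16 ≡ 1175^2 = 1380625 ≡ 927 (mod 2623)
12^32 ≡ 927^2 = 859329 ≡ 1608 (mod 2623)
12^64 ≡ 1608^2 = 2585664 ≡ 2009 (mod 2623)
12^128 ≡ 2009^2 = 4036081 ≡ 1907 (mod 2623)
12^256 ≡ 1907^2 = 3636649 ≡ 1171 (mod 2623)
12^512 ≡ 1171^2 = 1371241 ≡ 2035 (mod 2623)
12^1024 ≡ 2035^2 = 4141225 ≡ 2131 (mod 2623)
12^2048 ≡ 2131^2 = 4541161 ≡ 748 (mod 2623)
2622 = 2048 + 512 + 32 + 16 + 8 + 4 + 2 in binary powers of 2.
So 12^2622 ≡ 748 · 2035 · 1608 · 927 · 1175 · 2375 · 144 ≡ 790 (mod 2623).
Since 790 ≠ 1, base 12 is a Fermat witness: 2623 is composite.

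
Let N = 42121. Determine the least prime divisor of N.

42121 is odd.
Digit sum 10, not divisible by 3.
Ends in 1: not divisible by 5.
7: 42121 = 7·6017 + 2
11: 42121 = 11·3829 + 2
13: 42121 = 13·3240 + 1
17: 42121 = 17·2477 + 12
19: 42121 = 19·2216 + 17
23: 42121 = 23·1831 + 8
29: 42121 = 29·1452 + 13
31: 42121 = 31·1358 + 23
37: 42121 = 37·1138 + 15
41: 42121 = 41·1027 + 14
43: 42121 = 43·979 + 24
47: 42121 = 47·896 + 9
53: 42121 = 53·794 + 39
59: 42121 = 59·713 + 54
61: 42121 = 61·690 + 31
67: 42121 = 67·628 + 45
71: 42121 = 71·593 + 18
73: 42121 = 73·577

73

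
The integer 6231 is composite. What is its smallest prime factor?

3

6231 is odd.
Digit sum 12, divisible by 3.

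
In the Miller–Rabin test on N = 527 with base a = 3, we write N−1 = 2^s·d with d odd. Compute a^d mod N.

527 − 1 = 526 = 2^1 · 263, so d = 263.
3^1 ≡ 3 (mod 527)
3^2 ≡ 3^2 = 9 ≡ 9 (mod 527)
3^4 ≡ 9^2 = 81 ≡ 81 (mod 527)
3^8 ≡ 81^2 = 6561 ≡ 237 (mod 527)
3^16 ≡ 237^2 = 56169 ≡ 307 (mod 527)
3^32 ≡ 307^2 = 94249 ≡ 443 (mod 527)
3^64 ≡ 443^2 = 196249 ≡ 205 (mod 527)
3^128 ≡ 205^2 = 42025 ≡ 392 (mod 527)
3^256 ≡ 392^2 = 153664 ≡ 307 (mod 527)
263 = 256 + 4 + 2 + 1 in binary powers of 2.
So 3^263 ≡ 307 · 81 · 9 · 3 ≡ 11 (mod 527).
Squaring chain: 11; never reaches −1, so base 3 is a Miller–Rabin witness that 527 is composite.

11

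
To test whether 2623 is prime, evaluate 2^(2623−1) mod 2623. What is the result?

2553

2^1 ≡ 2 (mod 2623)
2^2 ≡ 2^2 = 4 ≡ 4 (mod 2623)
2^4 ≡ 4^2 = 16 ≡ 16 (mod 2623)
2^8 ≡ 16^2 = 256 ≡ 256 (mod 2623)
2^16 ≡ 256^2 = 65536 ≡ 2584 (mod 2623)
2^32 ≡ 2584^2 = 6677056 ≡ 1521 (mod 2623)
2^64 ≡ 1521^2 = 2313441 ≡ 2578 (mod 2623)
2^128 ≡ 2578^2 = 6646084 ≡ 2025 (mod 2623)
2^256 ≡ 2025^2 = 4100625 ≡ 876 (mod 2623)
2^512 ≡ 876^2 = 767376 ≡ 1460 (mod 2623)
2^1024 ≡ 1460^2 = 2131600 ≡ 1724 (mod 2623)
2^2048 ≡ 1724^2 = 2972176 ≡ 317 (mod 2623)
2622 = 2048 + 512 + 32 + 16 + 8 + 4 + 2 in binary powers of 2.
So 2^2622 ≡ 317 · 1460 · 1521 · 2584 · 256 · 16 · 4 ≡ 2553 (mod 2623).
Since 2553 ≠ 1, base 2 is a Fermat witness: 2623 is composite.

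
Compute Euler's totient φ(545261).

514800

Factor: 545261 = 23 · 151 · 157.
φ(545261) = (23−1) · (151−1) · (157−1) = 22 · 150 · 156 = 514800.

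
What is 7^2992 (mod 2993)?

1322

7^1 ≡ 7 (mod 2993)
7^2 ≡ 7^2 = 49 ≡ 49 (mod 2993)
7^4 ≡ 49^2 = 2401 ≡ 2401 (mod 2993)
7^8 ≡ 2401^2 = 5764801 ≡ 283 (mod 2993)
7^16 ≡ 283^2 = 80089 ≡ 2271 (mod 2993)
7^32 ≡ 2271^2 = 5157441 ≡ 502 (mod 2993)
7^64 ≡ 502^2 = 252004 ≡ 592 (mod 2993)
7^128 ≡ 592^2 = 350464 ≡ 283 (mod 2993)
7^256 ≡ 283^2 = 80089 ≡ 2271 (mod 2993)
7^512 ≡ 2271^2 = 5157441 ≡ 502 (mod 2993)
7^1024 ≡ 502^2 = 252004 ≡ 592 (mod 2993)
7^2048 ≡ 592^2 = 350464 ≡ 283 (mod 2993)
2992 = 2048 + 512 + 256 + 128 + 32 + 16 in binary powers of 2.
So 7^2992 ≡ 283 · 502 · 2271 · 283 · 502 · 2271 ≡ 1322 (mod 2993).
Since 1322 ≠ 1, base 7 is a Fermat witness: 2993 is composite.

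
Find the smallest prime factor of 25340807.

67

25340807 is odd.
Digit sum 29, not divisible by 3.
Ends in 7: not divisible by 5.
7: 25340807 = 7·3620115 + 2
11: 25340807 = 11·2303709 + 8
13: 25340807 = 13·1949292 + 11
17: 25340807 = 17·1490635 + 12
19: 25340807 = 19·1333726 + 13
23: 25340807 = 23·1101774 + 5
29: 25340807 = 29·873820 + 27
31: 25340807 = 31·817445 + 12
37: 25340807 = 37·684886 + 25
41: 25340807 = 41·618068 + 19
43: 25340807 = 43·589321 + 4
47: 25340807 = 47·539166 + 5
53: 25340807 = 53·478128 + 23
59: 25340807 = 59·429505 + 12
61: 25340807 = 61·415423 + 4
67: 25340807 = 67·378221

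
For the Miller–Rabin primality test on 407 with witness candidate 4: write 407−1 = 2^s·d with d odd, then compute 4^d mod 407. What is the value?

284

407 − 1 = 406 = 2^1 · 203, so d = 203.
4^1 ≡ 4 (mod 407)
4^2 ≡ 4^2 = 16 ≡ 16 (mod 407)
4^4 ≡ 16^2 = 256 ≡ 256 (mod 407)
4^8 ≡ 256^2 = 65536 ≡ 9 (mod 407)
4^16 ≡ 9^2 = 81 ≡ 81 (mod 407)
4^32 ≡ 81^2 = 6561 ≡ 49 (mod 407)
4^64 ≡ 49^2 = 2401 ≡ 366 (mod 407)
4^128 ≡ 366^2 = 133956 ≡ 53 (mod 407)
203 = 128 + 64 + 8 + 2 + 1 in binary powers of 2.
So 4^203 ≡ 53 · 366 · 9 · 16 · 4 ≡ 284 (mod 407).
Squaring chain: 284; never reaches −1, so base 4 is a Miller–Rabin witness that 407 is composite.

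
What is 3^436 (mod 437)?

3^1 ≡ 3 (mod 437)
3^2 ≡ 3^2 = 9 ≡ 9 (mod 437)
3^4 ≡ 9^2 = 81 ≡ 81 (mod 437)
3^8 ≡ 81^2 = 6561 ≡ 6 (mod 437)
3^16 ≡ 6^2 = 36 ≡ 36 (mod 437)
3^32 ≡ 36^2 = 1296 ≡ 422 (mod 437)
3^64 ≡ 422^2 = 178084 ≡ 225 (mod 437)
3^128 ≡ 225^2 = 50625 ≡ 370 (mod 437)
3^256 ≡ 370^2 = 136900 ≡ 119 (mod 437)
436 = 256 + 128 + 32 + 16 + 4 in binary powers of 2.
So 3^436 ≡ 119 · 370 · 422 · 36 · 81 ≡ 347 (mod 437).
Since 347 ≠ 1, base 3 is a Fermat witness: 437 is composite.

347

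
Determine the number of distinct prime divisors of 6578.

4

6578 = 2 · 3289
3289 = 11 · 299
299 = 13 · 23
6578 = 2 · 11 · 13 · 23, which has 4 distinct prime factors.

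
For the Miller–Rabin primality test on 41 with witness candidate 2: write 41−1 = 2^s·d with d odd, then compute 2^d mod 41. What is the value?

41 − 1 = 40 = 2^3 · 5, so d = 5.
2^1 ≡ 2 (mod 41)
2^2 ≡ 2^2 = 4 ≡ 4 (mod 41)
2^4 ≡ 4^2 = 16 ≡ 16 (mod 41)
5 = 4 + 1 in binary powers of 2.
So 2^5 ≡ 16 · 2 ≡ 32 (mod 41).
Squaring chain: 32 → 40 → 1; reaches −1, so base 2 does not prove 41 composite.

32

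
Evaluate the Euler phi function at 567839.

Factor: 567839 = 37 · 103 · 149.
φ(567839) = (37−1) · (103−1) · (149−1) = 36 · 102 · 148 = 543456.

543456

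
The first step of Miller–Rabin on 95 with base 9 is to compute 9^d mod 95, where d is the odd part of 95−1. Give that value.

95 − 1 = 94 = 2^1 · 47, so d = 47.
9^1 ≡ 9 (mod 95)
9^2 ≡ 9^2 = 81 ≡ 81 (mod 95)
9^4 ≡ 81^2 = 6561 ≡ 6 (mod 95)
9^8 ≡ 6^2 = 36 ≡ 36 (mod 95)
9^16 ≡ 36^2 = 1296 ≡ 61 (mod 95)
9^32 ≡ 61^2 = 3721 ≡ 16 (mod 95)
47 = 32 + 8 + 4 + 2 + 1 in binary powers of 2.
So 9^47 ≡ 16 · 36 · 6 · 81 · 9 ≡ 24 (mod 95).
Squaring chain: 24; never reaches −1, so base 9 is a Miller–Rabin witness that 95 is composite.

24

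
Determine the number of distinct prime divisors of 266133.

5

266133 = 3 · 88711
88711 = 7 · 12673
12673 = 19 · 667
667 = 23 · 29
266133 = 3 · 7 · 19 · 23 · 29, which has 5 distinct prime factors.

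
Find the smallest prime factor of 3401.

3401 is odd.
Digit sum 8, not divisible by 3.
Ends in 1: not divisible by 5.
7: 3401 = 7·485 + 6
11: 3401 = 11·309 + 2
13: 3401 = 13·261 + 8
17: 3401 = 17·200 + 1
19: 3401 = 19·179

19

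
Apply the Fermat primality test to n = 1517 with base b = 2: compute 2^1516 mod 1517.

756

2^1 ≡ 2 (mod 1517)
2^2 ≡ 2^2 = 4 ≡ 4 (mod 1517)
2^4 ≡ 4^2 = 16 ≡ 16 (mod 1517)
2^8 ≡ 16^2 = 256 ≡ 256 (mod 1517)
2^16 ≡ 256^2 = 65536 ≡ 305 (mod 1517)
2^32 ≡ 305^2 = 93025 ≡ 488 (mod 1517)
2^64 ≡ 488^2 = 238144 ≡ 1492 (mod 1517)
2^128 ≡ 1492^2 = 2226064 ≡ 625 (mod 1517)
2^256 ≡ 625^2 = 390625 ≡ 756 (mod 1517)
2^512 ≡ 756^2 = 571536 ≡ 1144 (mod 1517)
2^1024 ≡ 1144^2 = 1308736 ≡ 1082 (mod 1517)
1516 = 1024 + 256 + 128 + 64 + 32 + 8 + 4 in binary powers of 2.
So 2^1516 ≡ 1082 · 756 · 625 · 1492 · 488 · 256 · 16 ≡ 756 (mod 1517).
Since 756 ≠ 1, base 2 is a Fermat witness: 1517 is composite.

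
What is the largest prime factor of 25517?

25517 = 17 · 1501
1501 = 19 · 79
79 is prime.
So 25517 = 17 · 19 · 79; the largest prime factor is 79.

79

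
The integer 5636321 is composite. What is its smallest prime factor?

5636321 is odd.
Digit sum 26, not divisible by 3.
Ends in 1: not divisible by 5.
7: 5636321 = 7·805188 + 5
11: 5636321 = 11·512392 + 9
13: 5636321 = 13·433563 + 2
17: 5636321 = 17·331548 + 5
19: 5636321 = 19·296648 + 9
23: 5636321 = 23·245057 + 10
29: 5636321 = 29·194355 + 26
31: 5636321 = 31·181816 + 25
37: 5636321 = 37·152333

37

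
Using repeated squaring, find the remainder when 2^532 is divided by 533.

2^1 ≡ 2 (mod 533)
2^2 ≡ 2^2 = 4 ≡ 4 (mod 533)
2^4 ≡ 4^2 = 16 ≡ 16 (mod 533)
2^8 ≡ 16^2 = 256 ≡ 256 (mod 533)
2^16 ≡ 256^2 = 65536 ≡ 510 (mod 533)
2^32 ≡ 510^2 = 260100 ≡ 529 (mod 533)
2^64 ≡ 529^2 = 279841 ≡ 16 (mod 533)
2^128 ≡ 16^2 = 256 ≡ 256 (mod 533)
2^256 ≡ 256^2 = 65536 ≡ 510 (mod 533)
2^512 ≡ 510^2 = 260100 ≡ 529 (mod 533)
532 = 512 + 16 + 4 in binary powers of 2.
So 2^532 ≡ 529 · 510 · 16 ≡ 406 (mod 533).
Since 406 ≠ 1, base 2 is a Fermat witness: 533 is composite.

406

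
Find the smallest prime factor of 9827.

9827 is odd.
Digit sum 26, not divisible by 3.
Ends in 7: not divisible by 5.
7: 9827 = 7·1403 + 6
11: 9827 = 11·893 + 4
13: 9827 = 13·755 + 12
17: 9827 = 17·578 + 1
19: 9827 = 19·517 + 4
23: 9827 = 23·427 + 6
29: 9827 = 29·338 + 25
31: 9827 = 31·317

31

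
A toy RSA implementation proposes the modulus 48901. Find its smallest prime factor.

48901 is odd.
Digit sum 22, not divisible by 3.
Ends in 1: not divisible by 5.
7: 48901 = 7·6985 + 6
11: 48901 = 11·4445 + 6
13: 48901 = 13·3761 + 8
17: 48901 = 17·2876 + 9
19: 48901 = 19·2573 + 14
23: 48901 = 23·2126 + 3
29: 48901 = 29·1686 + 7
31: 48901 = 31·1577 + 14
37: 48901 = 37·1321 + 24
41: 48901 = 41·1192 + 29
43: 48901 = 43·1137 + 10
47: 48901 = 47·1040 + 21
53: 48901 = 53·922 + 35
59: 48901 = 59·828 + 49
61: 48901 = 61·801 + 40
67: 48901 = 67·729 + 58
71: 48901 = 71·688 + 53
73: 48901 = 73·669 + 64
79: 48901 = 79·619

79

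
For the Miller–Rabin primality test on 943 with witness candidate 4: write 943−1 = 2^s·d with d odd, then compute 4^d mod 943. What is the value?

943 − 1 = 942 = 2^1 · 471, so d = 471.
4^1 ≡ 4 (mod 943)
4^2 ≡ 4^2 = 16 ≡ 16 (mod 943)
4^4 ≡ 16^2 = 256 ≡ 256 (mod 943)
4^8 ≡ 256^2 = 65536 ≡ 469 (mod 943)
4^16 ≡ 469^2 = 219961 ≡ 242 (mod 943)
4^32 ≡ 242^2 = 58564 ≡ 98 (mod 943)
4^64 ≡ 98^2 = 9604 ≡ 174 (mod 943)
4^128 ≡ 174^2 = 30276 ≡ 100 (mod 943)
4^256 ≡ 100^2 = 10000 ≡ 570 (mod 943)
471 = 256 + 128 + 64 + 16 + 4 + 2 + 1 in binary powers of 2.
So 4^471 ≡ 570 · 100 · 174 · 242 · 256 · 16 · 4 ≡ 496 (mod 943).
Squaring chain: 496; never reaches −1, so base 4 is a Miller–Rabin witness that 943 is composite.

496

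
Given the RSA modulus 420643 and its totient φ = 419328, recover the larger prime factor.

φ(n) = (p−1)(q−1) = n − (p+q) + 1, so p + q = 420643 − 419328 + 1 = 1316.
p and q are the roots of t² − 1316t + 420643 = 0.
Discriminant: 1316² − 4·420643 = 1731856 − 1682572 = 49284; √49284 = 222.
q = (1316 − 222)/2 = 547, p = (1316 + 222)/2 = 769.
Check: 547 · 769 = 420643.

769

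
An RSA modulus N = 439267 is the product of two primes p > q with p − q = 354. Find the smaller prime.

509

Since p = q + 354, we have 439267 = q(q + 354), so q² + 354q − 439267 = 0.
Discriminant: 354² + 4·439267 = 125316 + 1757068 = 1882384; √1882384 = 1372.
q = (−354 + 1372)/2 = 509, and p = q + 354 = 863.
Check: 509 · 863 = 439267.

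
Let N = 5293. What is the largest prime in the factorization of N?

79

5293 = 67 · 79
79 is prime.
So 5293 = 67 · 79; the largest prime factor is 79.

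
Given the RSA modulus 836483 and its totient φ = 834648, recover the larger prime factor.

φ(n) = (p−1)(q−1) = n − (p+q) + 1, so p + q = 836483 − 834648 + 1 = 1836.
p and q are the roots of t² − 1836t + 836483 = 0.
Discriminant: 1836² − 4·836483 = 3370896 − 3345932 = 24964; √24964 = 158.
q = (1836 − 158)/2 = 839, p = (1836 + 158)/2 = 997.
Check: 839 · 997 = 836483.

997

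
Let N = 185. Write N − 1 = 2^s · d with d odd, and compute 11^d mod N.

101

185 − 1 = 184 = 2^3 · 23, so d = 23.
11^1 ≡ 11 (mod 185)
11^2 ≡ 11^2 = 121 ≡ 121 (mod 185)
11^4 ≡ 121^2 = 14641 ≡ 26 (mod 185)
11^8 ≡ 26^2 = 676 ≡ 121 (mod 185)
11^16 ≡ 121^2 = 14641 ≡ 26 (mod 185)
23 = 16 + 4 + 2 + 1 in binary powers of 2.
So 11^23 ≡ 26 · 26 · 121 · 11 ≡ 101 (mod 185).
Squaring chain: 101 → 26 → 121; never reaches −1, so base 11 is a Miller–Rabin witness that 185 is composite.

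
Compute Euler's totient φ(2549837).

2493504

Factor: 2549837 = 109 · 149 · 157.
φ(2549837) = (109−1) · (149−1) · (157−1) = 108 · 148 · 156 = 2493504.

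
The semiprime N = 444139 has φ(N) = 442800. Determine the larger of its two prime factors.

φ(n) = (p−1)(q−1) = n − (p+q) + 1, so p + q = 444139 − 442800 + 1 = 1340.
p and q are the roots of t² − 1340t + 444139 = 0.
Discriminant: 1340² − 4·444139 = 1795600 − 1776556 = 19044; √19044 = 138.
q = (1340 − 138)/2 = 601, p = (1340 + 138)/2 = 739.
Check: 601 · 739 = 444139.

739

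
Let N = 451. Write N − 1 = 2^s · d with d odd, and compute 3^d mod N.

451 − 1 = 450 = 2^1 · 225, so d = 225.
3^1 ≡ 3 (mod 451)
3^2 ≡ 3^2 = 9 ≡ 9 (mod 451)
3^4 ≡ 9^2 = 81 ≡ 81 (mod 451)
3^8 ≡ 81^2 = 6561 ≡ 247 (mod 451)
3^16 ≡ 247^2 = 61009 ≡ 124 (mod 451)
3^32 ≡ 124^2 = 15376 ≡ 42 (mod 451)
3^64 ≡ 42^2 = 1764 ≡ 411 (mod 451)
3^128 ≡ 411^2 = 168921 ≡ 247 (mod 451)
225 = 128 + 64 + 32 + 1 in binary powers of 2.
So 3^225 ≡ 247 · 411 · 42 · 3 ≡ 331 (mod 451).
Squaring chain: 331; never reaches −1, so base 3 is a Miller–Rabin witness that 451 is composite.

331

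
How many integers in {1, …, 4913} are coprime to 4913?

Factor: 4913 = 17^3.
φ(4913) = 17^2·(17−1) = 4624.

4624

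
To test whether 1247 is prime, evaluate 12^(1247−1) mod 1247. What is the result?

608

12^1 ≡ 12 (mod 1247)
12^2 ≡ 12^2 = 144 ≡ 144 (mod 1247)
12^4 ≡ 144^2 = 20736 ≡ 784 (mod 1247)
12^8 ≡ 784^2 = 614656 ≡ 1132 (mod 1247)
12^16 ≡ 1132^2 = 1281424 ≡ 755 (mod 1247)
12^32 ≡ 755^2 = 570025 ≡ 146 (mod 1247)
12^64 ≡ 146^2 = 21316 ≡ 117 (mod 1247)
12^128 ≡ 117^2 = 13689 ≡ 1219 (mod 1247)
12^256 ≡ 1219^2 = 1485961 ≡ 784 (mod 1247)
12^512 ≡ 784^2 = 614656 ≡ 1132 (mod 1247)
12^1024 ≡ 1132^2 = 1281424 ≡ 755 (mod 1247)
1246 = 1024 + 128 + 64 + 16 + 8 + 4 + 2 in binary powers of 2.
So 12^1246 ≡ 755 · 1219 · 117 · 755 · 1132 · 784 · 144 ≡ 608 (mod 1247).
Since 608 ≠ 1, base 12 is a Fermat witness: 1247 is composite.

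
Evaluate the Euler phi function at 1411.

1312

Factor: 1411 = 17 · 83.
φ(1411) = (17−1) · (83−1) = 16 · 82 = 1312.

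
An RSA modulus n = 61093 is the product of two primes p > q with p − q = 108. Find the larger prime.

307

Since p = q + 108, we have 61093 = q(q + 108), so q² + 108q − 61093 = 0.
Discriminant: 108² + 4·61093 = 11664 + 244372 = 256036; √256036 = 506.
q = (−108 + 506)/2 = 199, and p = q + 108 = 307.
Check: 199 · 307 = 61093.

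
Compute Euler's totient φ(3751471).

Factor: 3751471 = 137 · 139 · 197.
φ(3751471) = (137−1) · (139−1) · (197−1) = 136 · 138 · 196 = 3678528.

3678528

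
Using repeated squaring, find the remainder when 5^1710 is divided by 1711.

779

5^1 ≡ 5 (mod 1711)
5^2 ≡ 5^2 = 25 ≡ 25 (mod 1711)
5^4 ≡ 25^2 = 625 ≡ 625 (mod 1711)
5^8 ≡ 625^2 = 390625 ≡ 517 (mod 1711)
5^16 ≡ 517^2 = 267289 ≡ 373 (mod 1711)
5^32 ≡ 373^2 = 139129 ≡ 538 (mod 1711)
5^64 ≡ 538^2 = 289444 ≡ 285 (mod 1711)
5^128 ≡ 285^2 = 81225 ≡ 808 (mod 1711)
5^256 ≡ 808^2 = 652864 ≡ 973 (mod 1711)
5^512 ≡ 973^2 = 946729 ≡ 546 (mod 1711)
5^1024 ≡ 546^2 = 298116 ≡ 402 (mod 1711)
1710 = 1024 + 512 + 128 + 32 + 8 + 4 + 2 in binary powers of 2.
So 5^1710 ≡ 402 · 546 · 808 · 538 · 517 · 625 · 25 ≡ 779 (mod 1711).
Since 779 ≠ 1, base 5 is a Fermat witness: 1711 is composite.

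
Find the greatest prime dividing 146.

73

146 = 2 · 73
73 is prime.
So 146 = 2 · 73; the largest prime factor is 73.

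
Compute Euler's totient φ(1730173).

1684224

Factor: 1730173 = 73 · 137 · 173.
φ(1730173) = (73−1) · (137−1) · (173−1) = 72 · 136 · 172 = 1684224.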